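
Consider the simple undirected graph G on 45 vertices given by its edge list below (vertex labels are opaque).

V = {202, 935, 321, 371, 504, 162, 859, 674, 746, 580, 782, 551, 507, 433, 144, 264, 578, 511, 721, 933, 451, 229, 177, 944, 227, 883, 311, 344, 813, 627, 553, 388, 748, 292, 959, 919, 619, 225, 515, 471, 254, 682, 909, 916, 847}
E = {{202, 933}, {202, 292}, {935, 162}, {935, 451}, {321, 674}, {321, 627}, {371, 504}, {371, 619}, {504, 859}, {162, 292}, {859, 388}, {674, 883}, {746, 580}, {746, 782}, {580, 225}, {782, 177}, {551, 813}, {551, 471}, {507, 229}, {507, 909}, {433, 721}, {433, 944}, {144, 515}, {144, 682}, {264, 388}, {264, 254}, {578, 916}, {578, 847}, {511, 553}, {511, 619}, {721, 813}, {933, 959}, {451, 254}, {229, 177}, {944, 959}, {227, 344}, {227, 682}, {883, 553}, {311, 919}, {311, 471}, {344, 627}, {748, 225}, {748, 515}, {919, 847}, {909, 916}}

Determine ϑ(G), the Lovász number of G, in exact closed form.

45*cos(pi/45)/(cos(pi/45) + 1)

deg(847) = 2; N(847) = {578, 919}.
deg(229) = 2; N(229) = {507, 177}.
deg(748) = 2; N(748) = {225, 515}.
N(511) = {553, 619}, |N(511)| = 2.
2-regular, N=45; the odd cycle C_{45}.
The 23 distinct eigenvalues: [2.0, 1.981, 1.923, 1.827, 1.696, 1.532, 1.338, 1.118, 0.877, 0.618, 0.347, 0.07, -0.209, -0.484, -0.749, -1.0, -1.231, -1.439, -1.618, -1.766, -1.879, -1.956, -1.995].
With N=45: ϑ(G) = 45·(-(-1)*2*cos(pi/45))/(2−(-2*cos(pi/45))) = 45*cos(pi/45)/(cos(pi/45) + 1).
Numerically 22.47256215.
Sandwich: α(G)=22 ≤ ϑ(G)=45*cos(pi/45)/(cos(pi/45) + 1) ≤ χ(Ḡ)=23 (both strict).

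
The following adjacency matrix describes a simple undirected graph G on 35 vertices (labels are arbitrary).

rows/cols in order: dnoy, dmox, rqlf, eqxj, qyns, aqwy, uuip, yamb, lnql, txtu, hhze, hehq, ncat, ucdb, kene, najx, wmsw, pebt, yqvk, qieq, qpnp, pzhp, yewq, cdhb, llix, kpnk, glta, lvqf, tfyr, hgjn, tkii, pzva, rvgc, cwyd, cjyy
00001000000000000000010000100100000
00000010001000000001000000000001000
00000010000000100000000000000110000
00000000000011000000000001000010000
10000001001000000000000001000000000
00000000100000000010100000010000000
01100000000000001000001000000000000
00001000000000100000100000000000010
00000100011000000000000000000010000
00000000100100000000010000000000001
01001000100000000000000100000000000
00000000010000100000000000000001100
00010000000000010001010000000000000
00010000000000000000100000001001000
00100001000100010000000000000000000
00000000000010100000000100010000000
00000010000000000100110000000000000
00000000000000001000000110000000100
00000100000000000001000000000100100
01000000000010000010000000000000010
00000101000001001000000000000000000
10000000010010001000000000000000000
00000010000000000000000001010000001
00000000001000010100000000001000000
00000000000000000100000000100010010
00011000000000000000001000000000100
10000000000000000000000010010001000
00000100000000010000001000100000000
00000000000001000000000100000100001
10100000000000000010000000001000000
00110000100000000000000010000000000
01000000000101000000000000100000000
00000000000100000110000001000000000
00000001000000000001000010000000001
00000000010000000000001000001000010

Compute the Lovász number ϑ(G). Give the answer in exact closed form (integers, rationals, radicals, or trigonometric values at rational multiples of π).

15

Vertex tkii has 4 neighbors: rqlf, eqxj, lnql, llix.
deg(glta) = 4; N(glta) = {dnoy, llix, lvqf, pzva}.
Vertex qyns has 4 neighbors: dnoy, yamb, hhze, kpnk.
Vertex aqwy has 4 neighbors: lnql, yqvk, qpnp, lvqf.
Regular of degree 4 on 35 vertices: Kneser-type, 3-subsets of [7].
The 4 distinct eigenvalues: [4.0, 2.0, -1.0, -3.0].
−35·(-3) / ((4)−(-3)) = 15 = ϑ(G).
= 15.00000… (decimal).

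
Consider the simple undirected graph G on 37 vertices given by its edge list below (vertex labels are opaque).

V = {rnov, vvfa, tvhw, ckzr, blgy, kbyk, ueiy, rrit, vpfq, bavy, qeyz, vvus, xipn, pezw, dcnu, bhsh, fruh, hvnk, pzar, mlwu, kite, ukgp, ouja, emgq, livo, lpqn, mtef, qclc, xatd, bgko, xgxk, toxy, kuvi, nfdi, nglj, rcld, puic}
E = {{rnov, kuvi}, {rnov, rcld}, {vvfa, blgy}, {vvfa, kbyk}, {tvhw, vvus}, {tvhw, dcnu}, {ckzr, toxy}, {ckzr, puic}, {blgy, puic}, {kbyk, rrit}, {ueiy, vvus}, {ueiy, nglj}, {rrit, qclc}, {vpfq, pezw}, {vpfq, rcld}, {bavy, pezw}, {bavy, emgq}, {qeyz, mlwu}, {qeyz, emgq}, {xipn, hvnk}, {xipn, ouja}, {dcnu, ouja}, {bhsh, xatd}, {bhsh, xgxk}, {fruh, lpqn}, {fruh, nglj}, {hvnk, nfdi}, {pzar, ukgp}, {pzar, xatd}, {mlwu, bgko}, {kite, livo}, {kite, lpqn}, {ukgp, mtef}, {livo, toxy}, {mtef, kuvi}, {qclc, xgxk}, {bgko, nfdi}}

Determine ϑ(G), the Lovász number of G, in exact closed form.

deg(ukgp) = 2; N(ukgp) = {pzar, mtef}.
Vertex lpqn has 2 neighbors: fruh, kite.
N(vvfa) = {blgy, kbyk}, |N(vvfa)| = 2.
deg(pzar) = 2; N(pzar) = {ukgp, xatd}.
Regular of degree 2 on 37 vertices: connected 2-regular on 37 ⇒ C_{37}.
Distinct eigenvalues (to 3 d.p.): [2.0, 1.971, 1.886, 1.746, 1.556, 1.321, 1.049, 0.746, 0.421, 0.085, -0.254, -0.586, -0.9, -1.189, -1.444, -1.657, -1.822, -1.935, -1.993].
Lovász: ϑ = −37(-2*cos(pi/37))/(2+-(-1)*2*cos(pi/37)) = 37*cos(pi/37)/(cos(pi/37) + 1).
ϑ(G) ≈ 18.46661664.
18 ≤ 37*cos(pi/37)/(cos(pi/37) + 1) ≤ 19: both strict.

37*cos(pi/37)/(cos(pi/37) + 1)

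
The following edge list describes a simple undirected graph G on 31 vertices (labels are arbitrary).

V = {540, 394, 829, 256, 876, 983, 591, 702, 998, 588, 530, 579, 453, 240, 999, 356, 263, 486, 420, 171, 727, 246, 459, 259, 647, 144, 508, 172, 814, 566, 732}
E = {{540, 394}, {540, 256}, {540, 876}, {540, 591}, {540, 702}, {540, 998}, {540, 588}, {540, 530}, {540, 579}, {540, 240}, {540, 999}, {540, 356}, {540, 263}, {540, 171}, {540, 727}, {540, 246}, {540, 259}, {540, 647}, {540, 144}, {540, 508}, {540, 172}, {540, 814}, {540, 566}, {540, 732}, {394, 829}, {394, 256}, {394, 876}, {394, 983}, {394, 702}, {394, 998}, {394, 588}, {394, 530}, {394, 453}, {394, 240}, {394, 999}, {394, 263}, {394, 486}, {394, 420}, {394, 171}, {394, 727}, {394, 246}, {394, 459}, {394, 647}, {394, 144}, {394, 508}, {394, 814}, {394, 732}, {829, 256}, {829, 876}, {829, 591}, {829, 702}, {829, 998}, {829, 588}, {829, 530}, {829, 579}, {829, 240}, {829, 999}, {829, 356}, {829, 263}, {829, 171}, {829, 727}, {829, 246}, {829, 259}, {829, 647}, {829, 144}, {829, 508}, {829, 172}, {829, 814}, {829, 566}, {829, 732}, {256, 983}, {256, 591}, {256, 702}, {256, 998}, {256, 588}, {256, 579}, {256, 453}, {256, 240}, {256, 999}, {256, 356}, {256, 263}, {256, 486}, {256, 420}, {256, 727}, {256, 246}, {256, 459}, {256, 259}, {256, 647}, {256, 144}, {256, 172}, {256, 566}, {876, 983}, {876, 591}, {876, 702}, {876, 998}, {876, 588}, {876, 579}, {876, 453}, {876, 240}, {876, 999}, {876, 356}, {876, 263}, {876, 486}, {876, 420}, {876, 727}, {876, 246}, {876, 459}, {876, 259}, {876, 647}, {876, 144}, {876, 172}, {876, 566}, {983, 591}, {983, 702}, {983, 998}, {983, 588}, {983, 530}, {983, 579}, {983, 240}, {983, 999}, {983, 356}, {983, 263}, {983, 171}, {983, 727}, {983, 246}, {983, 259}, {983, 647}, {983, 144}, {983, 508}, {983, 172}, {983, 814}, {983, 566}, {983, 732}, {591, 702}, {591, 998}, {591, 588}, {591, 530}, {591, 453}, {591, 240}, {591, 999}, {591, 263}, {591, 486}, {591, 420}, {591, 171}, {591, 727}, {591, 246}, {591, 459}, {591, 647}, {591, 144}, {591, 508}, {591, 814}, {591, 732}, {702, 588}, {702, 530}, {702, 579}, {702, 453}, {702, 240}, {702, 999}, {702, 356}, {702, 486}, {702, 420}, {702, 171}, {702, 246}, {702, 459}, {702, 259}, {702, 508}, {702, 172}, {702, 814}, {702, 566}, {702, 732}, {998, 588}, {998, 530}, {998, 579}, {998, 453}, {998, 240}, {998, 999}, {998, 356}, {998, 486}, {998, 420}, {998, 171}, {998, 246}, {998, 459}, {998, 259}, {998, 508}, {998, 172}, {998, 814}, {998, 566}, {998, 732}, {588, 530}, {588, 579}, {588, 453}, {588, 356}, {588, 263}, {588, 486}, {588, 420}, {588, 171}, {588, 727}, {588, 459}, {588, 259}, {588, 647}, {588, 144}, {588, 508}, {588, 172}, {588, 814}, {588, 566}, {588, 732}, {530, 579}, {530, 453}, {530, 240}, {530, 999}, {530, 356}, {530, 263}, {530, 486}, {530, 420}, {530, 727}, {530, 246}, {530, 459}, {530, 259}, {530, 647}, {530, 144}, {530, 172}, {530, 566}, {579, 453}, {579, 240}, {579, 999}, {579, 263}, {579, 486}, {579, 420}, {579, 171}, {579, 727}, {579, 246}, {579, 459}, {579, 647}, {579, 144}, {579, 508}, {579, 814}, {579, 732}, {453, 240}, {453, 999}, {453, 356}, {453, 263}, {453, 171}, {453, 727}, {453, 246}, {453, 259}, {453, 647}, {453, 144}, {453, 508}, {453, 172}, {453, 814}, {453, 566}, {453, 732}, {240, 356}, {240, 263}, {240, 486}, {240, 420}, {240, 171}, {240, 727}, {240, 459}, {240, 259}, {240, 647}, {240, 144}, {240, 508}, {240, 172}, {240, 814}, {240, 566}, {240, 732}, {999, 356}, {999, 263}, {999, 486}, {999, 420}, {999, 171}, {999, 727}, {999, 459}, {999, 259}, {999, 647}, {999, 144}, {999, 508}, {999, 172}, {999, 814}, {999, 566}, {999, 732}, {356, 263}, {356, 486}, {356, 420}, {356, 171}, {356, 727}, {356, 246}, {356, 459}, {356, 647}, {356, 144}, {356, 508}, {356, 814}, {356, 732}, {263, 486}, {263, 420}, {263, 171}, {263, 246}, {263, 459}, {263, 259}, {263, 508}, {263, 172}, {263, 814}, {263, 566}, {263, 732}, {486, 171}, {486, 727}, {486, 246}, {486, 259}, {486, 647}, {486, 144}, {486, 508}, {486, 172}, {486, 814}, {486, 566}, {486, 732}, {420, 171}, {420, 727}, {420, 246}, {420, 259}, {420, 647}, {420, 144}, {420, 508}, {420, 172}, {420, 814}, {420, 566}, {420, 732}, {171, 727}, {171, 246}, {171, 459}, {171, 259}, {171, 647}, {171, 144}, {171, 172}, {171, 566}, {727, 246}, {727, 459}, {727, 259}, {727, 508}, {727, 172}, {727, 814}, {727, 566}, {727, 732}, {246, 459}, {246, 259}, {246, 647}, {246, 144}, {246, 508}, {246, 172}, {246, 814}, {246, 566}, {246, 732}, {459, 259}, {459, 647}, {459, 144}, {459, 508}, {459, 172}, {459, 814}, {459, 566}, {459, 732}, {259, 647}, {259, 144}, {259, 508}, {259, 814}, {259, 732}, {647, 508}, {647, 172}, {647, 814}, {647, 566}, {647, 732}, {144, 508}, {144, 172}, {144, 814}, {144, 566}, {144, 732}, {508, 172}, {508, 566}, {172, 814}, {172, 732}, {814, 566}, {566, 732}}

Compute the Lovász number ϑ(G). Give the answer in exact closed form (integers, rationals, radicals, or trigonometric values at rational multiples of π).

7

Vertex 566 has 24 neighbors: 540, 829, 256, 876, 983, 702, 998, 588, 530, 453, 240, 999, 263, 486, 420, 171, 727, 246, 459, 647, 144, 508, 814, 732.
N(508) = {540, 394, 829, 983, 591, 702, 998, 588, 579, 453, 240, 999, 356, 263, 486, 420, 727, 246, 459, 259, 647, 144, 172, 566}, |N(508)| = 24.
N(172) = {540, 829, 256, 876, 983, 702, 998, 588, 530, 453, 240, 999, 263, 486, 420, 171, 727, 246, 459, 647, 144, 508, 814, 732}, |N(172)| = 24.
deg(998) = 25; N(998) = {540, 394, 829, 256, 876, 983, 591, 588, 530, 579, 453, 240, 999, 356, 486, 420, 171, 246, 459, 259, 508, 172, 814, 566, 732}.
Complete multipartite on [7, 7, 7, 6, 4]: sandwich collapses at ϑ=7.
≈ 7.0000000 (to 7 d.p.).
α=7, χ(Ḡ)=7; ϑ=7 lies between (collapsed).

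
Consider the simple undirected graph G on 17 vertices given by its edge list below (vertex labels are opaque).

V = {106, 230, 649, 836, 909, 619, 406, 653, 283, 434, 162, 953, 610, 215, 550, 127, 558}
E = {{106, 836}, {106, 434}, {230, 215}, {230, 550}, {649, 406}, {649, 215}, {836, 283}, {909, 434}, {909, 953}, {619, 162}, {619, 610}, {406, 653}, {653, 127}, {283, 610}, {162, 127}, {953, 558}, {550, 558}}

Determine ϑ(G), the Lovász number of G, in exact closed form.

17*cos(pi/17)/(cos(pi/17) + 1)

deg(653) = 2; N(653) = {406, 127}.
deg(230) = 2; N(230) = {215, 550}.
Vertex 127 has 2 neighbors: 653, 162.
Vertex 610 has 2 neighbors: 619, 283.
2-regular, N=17; a single 17-cycle (edge-transitive).
spec(A) ≈ [2.0, 1.864944, 1.478018, 0.891477, 0.184537, -0.547326, -1.205269, -1.700434, -1.965946] (distinct, 6 d.p.).
−17·(-2*cos(pi/17)) / ((2)−(-2*cos(pi/17))) = 17*cos(pi/17)/(cos(pi/17) + 1) = ϑ(G).
Numerically 8.42701.
Sandwich: α(G)=8 ≤ ϑ(G)=17*cos(pi/17)/(cos(pi/17) + 1) ≤ χ(Ḡ)=9 (both strict).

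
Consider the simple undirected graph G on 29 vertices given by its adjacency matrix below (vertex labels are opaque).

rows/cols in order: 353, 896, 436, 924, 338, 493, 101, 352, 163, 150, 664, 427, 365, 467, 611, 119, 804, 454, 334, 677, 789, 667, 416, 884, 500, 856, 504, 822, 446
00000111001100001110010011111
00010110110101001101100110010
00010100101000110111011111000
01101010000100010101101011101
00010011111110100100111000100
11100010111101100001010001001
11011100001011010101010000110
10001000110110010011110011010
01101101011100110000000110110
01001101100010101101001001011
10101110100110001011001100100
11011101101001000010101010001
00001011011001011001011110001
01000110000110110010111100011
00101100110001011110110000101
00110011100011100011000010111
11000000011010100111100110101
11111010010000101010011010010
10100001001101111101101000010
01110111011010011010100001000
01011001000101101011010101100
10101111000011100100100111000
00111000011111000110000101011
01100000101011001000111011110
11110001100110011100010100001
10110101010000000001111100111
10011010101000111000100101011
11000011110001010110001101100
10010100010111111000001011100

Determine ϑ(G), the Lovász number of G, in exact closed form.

sqrt(29)

N(677) = {896, 436, 924, 493, 101, 352, 150, 664, 365, 119, 804, 334, 789, 856}, |N(677)| = 14.
N(884) = {896, 436, 163, 664, 365, 467, 804, 789, 667, 416, 500, 856, 504, 822}, |N(884)| = 14.
N(119) = {436, 924, 101, 352, 163, 365, 467, 611, 334, 677, 500, 504, 822, 446}, |N(119)| = 14.
deg(822) = 14; N(822) = {353, 896, 101, 352, 163, 150, 467, 119, 454, 334, 416, 884, 856, 504}.
Regular of degree 14 on 29 vertices: strongly regular (29,14,6,7).
The 3 distinct eigenvalues: [14.0, 2.192582, -3.192582].
ϑ = −N·λ_min/(λ_max−λ_min) = −29·(-sqrt(29)/2 - 1/2)/(14−(-sqrt(29)/2 - 1/2)) = sqrt(29).
Numerically 5.385165.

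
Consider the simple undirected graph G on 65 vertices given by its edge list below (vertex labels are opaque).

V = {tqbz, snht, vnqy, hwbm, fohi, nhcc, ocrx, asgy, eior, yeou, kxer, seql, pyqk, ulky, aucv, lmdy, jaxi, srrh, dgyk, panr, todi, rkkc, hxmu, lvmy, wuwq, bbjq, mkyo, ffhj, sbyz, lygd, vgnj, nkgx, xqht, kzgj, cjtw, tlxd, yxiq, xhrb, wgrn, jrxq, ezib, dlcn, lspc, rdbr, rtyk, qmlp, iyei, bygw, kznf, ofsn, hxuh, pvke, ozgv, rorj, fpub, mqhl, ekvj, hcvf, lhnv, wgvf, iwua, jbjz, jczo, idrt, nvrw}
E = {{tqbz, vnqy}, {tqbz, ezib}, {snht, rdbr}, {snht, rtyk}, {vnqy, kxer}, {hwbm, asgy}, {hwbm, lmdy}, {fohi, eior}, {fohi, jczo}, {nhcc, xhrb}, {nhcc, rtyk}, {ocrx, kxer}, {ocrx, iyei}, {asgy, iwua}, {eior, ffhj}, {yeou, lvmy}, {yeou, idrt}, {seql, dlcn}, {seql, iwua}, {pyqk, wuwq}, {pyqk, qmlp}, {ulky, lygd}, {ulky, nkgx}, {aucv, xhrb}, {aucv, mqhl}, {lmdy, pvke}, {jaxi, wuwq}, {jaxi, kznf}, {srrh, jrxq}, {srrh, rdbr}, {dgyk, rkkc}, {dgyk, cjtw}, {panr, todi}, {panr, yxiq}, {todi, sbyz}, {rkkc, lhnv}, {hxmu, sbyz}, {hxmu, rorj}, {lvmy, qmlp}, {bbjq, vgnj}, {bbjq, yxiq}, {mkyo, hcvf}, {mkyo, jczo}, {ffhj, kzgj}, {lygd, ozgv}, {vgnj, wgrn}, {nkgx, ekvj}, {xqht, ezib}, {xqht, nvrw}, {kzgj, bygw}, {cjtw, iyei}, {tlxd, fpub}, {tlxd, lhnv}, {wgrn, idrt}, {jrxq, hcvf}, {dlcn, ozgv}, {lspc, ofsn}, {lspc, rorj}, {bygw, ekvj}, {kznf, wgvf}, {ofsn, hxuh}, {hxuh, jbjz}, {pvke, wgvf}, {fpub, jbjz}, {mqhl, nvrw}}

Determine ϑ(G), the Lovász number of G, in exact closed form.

65*cos(pi/65)/(cos(pi/65) + 1)

deg(rorj) = 2; N(rorj) = {hxmu, lspc}.
Vertex mkyo has 2 neighbors: hcvf, jczo.
Vertex cjtw has 2 neighbors: dgyk, iyei.
N(dgyk) = {rkkc, cjtw}, |N(dgyk)| = 2.
2-regular, N=65; the odd cycle C_{65}.
The 33 distinct eigenvalues: [2.0, 1.991, 1.963, 1.916, 1.852, 1.771, 1.673, 1.559, 1.431, 1.29, 1.136, 0.972, 0.799, 0.618, 0.432, 0.241, 0.048, -0.145, -0.337, -0.525, -0.709, -0.886, -1.055, -1.214, -1.362, -1.497, -1.618, -1.724, -1.814, -1.887, -1.942, -1.979, -1.998].
ϑ = −N·λ_min/(λ_max−λ_min) = −65·(-2*cos(pi/65))/(2−(-2*cos(pi/65))) = 65*cos(pi/65)/(cos(pi/65) + 1).
= 32.481013… (decimal).
Check 32 ≤ 65*cos(pi/65)/(cos(pi/65) + 1) ≤ 33: both strict.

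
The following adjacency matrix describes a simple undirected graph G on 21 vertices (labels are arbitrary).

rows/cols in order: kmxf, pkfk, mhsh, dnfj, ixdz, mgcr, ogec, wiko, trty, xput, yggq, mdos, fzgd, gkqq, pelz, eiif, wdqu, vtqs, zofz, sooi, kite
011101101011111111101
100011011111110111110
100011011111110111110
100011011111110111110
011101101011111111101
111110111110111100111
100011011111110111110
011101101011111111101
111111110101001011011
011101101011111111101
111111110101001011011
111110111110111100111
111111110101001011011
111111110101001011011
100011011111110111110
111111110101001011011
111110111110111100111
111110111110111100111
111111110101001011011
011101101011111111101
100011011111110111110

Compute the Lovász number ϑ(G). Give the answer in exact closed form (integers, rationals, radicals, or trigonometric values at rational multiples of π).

6

N(kmxf) = {pkfk, mhsh, dnfj, mgcr, ogec, trty, yggq, mdos, fzgd, gkqq, pelz, eiif, wdqu, vtqs, zofz, kite}, |N(kmxf)| = 16.
deg(pkfk) = 15; N(pkfk) = {kmxf, ixdz, mgcr, wiko, trty, xput, yggq, mdos, fzgd, gkqq, eiif, wdqu, vtqs, zofz, sooi}.
deg(eiif) = 15; N(eiif) = {kmxf, pkfk, mhsh, dnfj, ixdz, mgcr, ogec, wiko, xput, mdos, pelz, wdqu, vtqs, sooi, kite}.
Vertex gkqq has 15 neighbors: kmxf, pkfk, mhsh, dnfj, ixdz, mgcr, ogec, wiko, xput, mdos, pelz, wdqu, vtqs, sooi, kite.
K_{6,6,5,4} (perfect); ϑ(G) = α(G) = max{6,6,5,4} = 6.
= 6.00000000… (decimal).
Lovász sandwich 6 ≤ 6 ≤ 6: collapsed.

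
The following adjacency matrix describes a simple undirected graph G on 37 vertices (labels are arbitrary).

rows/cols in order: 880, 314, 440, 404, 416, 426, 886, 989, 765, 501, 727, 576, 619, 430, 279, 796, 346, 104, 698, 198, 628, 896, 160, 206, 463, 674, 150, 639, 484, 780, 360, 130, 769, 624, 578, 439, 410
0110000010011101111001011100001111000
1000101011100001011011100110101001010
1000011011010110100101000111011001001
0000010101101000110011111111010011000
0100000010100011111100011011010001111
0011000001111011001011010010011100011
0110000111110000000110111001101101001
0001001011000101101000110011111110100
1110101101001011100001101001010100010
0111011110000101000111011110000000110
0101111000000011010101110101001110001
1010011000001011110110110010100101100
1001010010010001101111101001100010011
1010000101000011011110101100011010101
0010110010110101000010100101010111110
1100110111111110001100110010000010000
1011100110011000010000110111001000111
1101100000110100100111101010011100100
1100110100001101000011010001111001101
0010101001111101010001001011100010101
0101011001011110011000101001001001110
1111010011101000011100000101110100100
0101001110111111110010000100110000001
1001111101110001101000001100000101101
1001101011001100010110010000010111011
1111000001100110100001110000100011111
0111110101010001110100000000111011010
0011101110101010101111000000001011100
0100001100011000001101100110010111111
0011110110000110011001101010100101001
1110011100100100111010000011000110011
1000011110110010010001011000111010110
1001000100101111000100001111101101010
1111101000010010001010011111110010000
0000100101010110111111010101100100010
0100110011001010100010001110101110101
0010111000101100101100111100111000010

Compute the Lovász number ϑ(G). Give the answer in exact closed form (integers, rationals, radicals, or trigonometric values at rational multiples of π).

sqrt(37)

deg(896) = 18; N(896) = {880, 314, 440, 404, 426, 765, 501, 727, 619, 104, 698, 198, 674, 639, 484, 780, 130, 578}.
deg(674) = 18; N(674) = {880, 314, 440, 404, 501, 727, 430, 279, 346, 896, 160, 206, 484, 769, 624, 578, 439, 410}.
deg(628) = 18; N(628) = {314, 404, 426, 886, 501, 576, 619, 430, 279, 104, 698, 160, 463, 639, 360, 624, 578, 439}.
deg(430) = 18; N(430) = {880, 440, 989, 501, 279, 796, 104, 698, 198, 628, 160, 463, 674, 780, 360, 769, 578, 410}.
deg(v) = 18 for all v (|V|=37); strongly regular (37,18,8,9).
Distinct eigenvalues (to 5 d.p.): [18.0, 2.54138, -3.54138].
−37·(-sqrt(37)/2 - 1/2) / ((18)−(-sqrt(37)/2 - 1/2)) = sqrt(37) = ϑ(G).
Numerically 6.082762530.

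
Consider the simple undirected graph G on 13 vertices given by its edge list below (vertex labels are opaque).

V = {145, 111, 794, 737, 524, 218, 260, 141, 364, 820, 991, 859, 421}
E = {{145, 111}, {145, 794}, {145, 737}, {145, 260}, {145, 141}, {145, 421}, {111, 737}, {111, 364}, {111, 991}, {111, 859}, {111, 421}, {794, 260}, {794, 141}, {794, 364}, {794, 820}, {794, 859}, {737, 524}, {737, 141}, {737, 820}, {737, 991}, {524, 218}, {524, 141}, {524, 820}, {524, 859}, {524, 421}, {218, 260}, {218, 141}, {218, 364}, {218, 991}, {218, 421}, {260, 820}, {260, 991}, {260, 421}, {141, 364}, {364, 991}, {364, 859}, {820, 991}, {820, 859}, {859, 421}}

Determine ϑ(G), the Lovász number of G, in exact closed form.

Vertex 820 has 6 neighbors: 794, 737, 524, 260, 991, 859.
N(141) = {145, 794, 737, 524, 218, 364}, |N(141)| = 6.
N(260) = {145, 794, 218, 820, 991, 421}, |N(260)| = 6.
N(218) = {524, 260, 141, 364, 991, 421}, |N(218)| = 6.
G on 13 vertices is 6-regular; Paley(13): SR with (k,λ,μ)=(6,2,3).
A has 3 distinct eigenvalues ≈ [6.0, 1.303, -2.303].
ϑ = −N·λ_min/(λ_max−λ_min) = −13·(-sqrt(13)/2 - 1/2)/(6−(-sqrt(13)/2 - 1/2)) = sqrt(13).
= 3.605551275… (decimal).

sqrt(13)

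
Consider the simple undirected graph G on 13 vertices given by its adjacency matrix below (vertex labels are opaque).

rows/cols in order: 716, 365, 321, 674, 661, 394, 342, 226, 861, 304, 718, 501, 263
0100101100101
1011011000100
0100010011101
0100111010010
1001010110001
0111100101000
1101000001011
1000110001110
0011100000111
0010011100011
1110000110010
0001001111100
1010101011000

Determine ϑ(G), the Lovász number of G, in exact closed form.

sqrt(13)

N(304) = {321, 394, 342, 226, 501, 263}, |N(304)| = 6.
N(365) = {716, 321, 674, 394, 342, 718}, |N(365)| = 6.
deg(501) = 6; N(501) = {674, 342, 226, 861, 304, 718}.
N(321) = {365, 394, 861, 304, 718, 263}, |N(321)| = 6.
6-regular, N=13; SR(13,6,2,3) — a Paley graph.
Distinct eigenvalues (to 3 d.p.): [6.0, 1.303, -2.303].
Lovász: ϑ = −13(-sqrt(13)/2 - 1/2)/(6+-(-sqrt(13)/2 - 1/2)) = sqrt(13).
= 3.6055513… (decimal).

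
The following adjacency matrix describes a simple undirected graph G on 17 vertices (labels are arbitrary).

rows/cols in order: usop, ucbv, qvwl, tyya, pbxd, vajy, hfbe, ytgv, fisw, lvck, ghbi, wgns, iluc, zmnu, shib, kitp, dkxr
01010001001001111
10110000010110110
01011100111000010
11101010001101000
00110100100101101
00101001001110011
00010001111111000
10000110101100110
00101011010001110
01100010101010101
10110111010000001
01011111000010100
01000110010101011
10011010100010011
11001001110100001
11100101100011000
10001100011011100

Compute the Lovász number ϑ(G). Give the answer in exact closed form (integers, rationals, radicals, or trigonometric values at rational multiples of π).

N(usop) = {ucbv, tyya, ytgv, ghbi, zmnu, shib, kitp, dkxr}, |N(usop)| = 8.
deg(wgns) = 8; N(wgns) = {ucbv, tyya, pbxd, vajy, hfbe, ytgv, iluc, shib}.
deg(ytgv) = 8; N(ytgv) = {usop, vajy, hfbe, fisw, ghbi, wgns, shib, kitp}.
N(lvck) = {ucbv, qvwl, hfbe, fisw, ghbi, iluc, shib, dkxr}, |N(lvck)| = 8.
Regular of degree 8 on 17 vertices: strongly regular (17,8,3,4).
A has 3 distinct eigenvalues ≈ [8.0, 1.561553, -2.561553].
λ_max=8, λ_min=-sqrt(17)/2 - 1/2; ϑ = −17·λ_min/(λ_max−λ_min) = sqrt(17).
Numerically 4.12311.

sqrt(17)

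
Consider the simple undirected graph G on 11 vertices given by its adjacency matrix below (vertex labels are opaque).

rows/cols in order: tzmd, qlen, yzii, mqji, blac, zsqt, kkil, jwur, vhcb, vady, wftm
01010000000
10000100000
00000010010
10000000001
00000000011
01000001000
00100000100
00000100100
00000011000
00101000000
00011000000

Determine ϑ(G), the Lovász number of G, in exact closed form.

Vertex zsqt has 2 neighbors: qlen, jwur.
Vertex vhcb has 2 neighbors: kkil, jwur.
N(blac) = {vady, wftm}, |N(blac)| = 2.
Vertex wftm has 2 neighbors: mqji, blac.
G on 11 vertices is 2-regular; the odd cycle C_{11}.
The 6 distinct eigenvalues: [2.0, 1.68251, 0.83083, -0.28463, -1.30972, -1.91899].
λ_max=2, λ_min=-2*cos(pi/11); ϑ = −11·λ_min/(λ_max−λ_min) = 11*cos(pi/11)/(cos(pi/11) + 1).
= 5.386303… (decimal).
α=5, χ(Ḡ)=6; ϑ=11*cos(pi/11)/(cos(pi/11) + 1) lies between (both strict).

11*cos(pi/11)/(cos(pi/11) + 1)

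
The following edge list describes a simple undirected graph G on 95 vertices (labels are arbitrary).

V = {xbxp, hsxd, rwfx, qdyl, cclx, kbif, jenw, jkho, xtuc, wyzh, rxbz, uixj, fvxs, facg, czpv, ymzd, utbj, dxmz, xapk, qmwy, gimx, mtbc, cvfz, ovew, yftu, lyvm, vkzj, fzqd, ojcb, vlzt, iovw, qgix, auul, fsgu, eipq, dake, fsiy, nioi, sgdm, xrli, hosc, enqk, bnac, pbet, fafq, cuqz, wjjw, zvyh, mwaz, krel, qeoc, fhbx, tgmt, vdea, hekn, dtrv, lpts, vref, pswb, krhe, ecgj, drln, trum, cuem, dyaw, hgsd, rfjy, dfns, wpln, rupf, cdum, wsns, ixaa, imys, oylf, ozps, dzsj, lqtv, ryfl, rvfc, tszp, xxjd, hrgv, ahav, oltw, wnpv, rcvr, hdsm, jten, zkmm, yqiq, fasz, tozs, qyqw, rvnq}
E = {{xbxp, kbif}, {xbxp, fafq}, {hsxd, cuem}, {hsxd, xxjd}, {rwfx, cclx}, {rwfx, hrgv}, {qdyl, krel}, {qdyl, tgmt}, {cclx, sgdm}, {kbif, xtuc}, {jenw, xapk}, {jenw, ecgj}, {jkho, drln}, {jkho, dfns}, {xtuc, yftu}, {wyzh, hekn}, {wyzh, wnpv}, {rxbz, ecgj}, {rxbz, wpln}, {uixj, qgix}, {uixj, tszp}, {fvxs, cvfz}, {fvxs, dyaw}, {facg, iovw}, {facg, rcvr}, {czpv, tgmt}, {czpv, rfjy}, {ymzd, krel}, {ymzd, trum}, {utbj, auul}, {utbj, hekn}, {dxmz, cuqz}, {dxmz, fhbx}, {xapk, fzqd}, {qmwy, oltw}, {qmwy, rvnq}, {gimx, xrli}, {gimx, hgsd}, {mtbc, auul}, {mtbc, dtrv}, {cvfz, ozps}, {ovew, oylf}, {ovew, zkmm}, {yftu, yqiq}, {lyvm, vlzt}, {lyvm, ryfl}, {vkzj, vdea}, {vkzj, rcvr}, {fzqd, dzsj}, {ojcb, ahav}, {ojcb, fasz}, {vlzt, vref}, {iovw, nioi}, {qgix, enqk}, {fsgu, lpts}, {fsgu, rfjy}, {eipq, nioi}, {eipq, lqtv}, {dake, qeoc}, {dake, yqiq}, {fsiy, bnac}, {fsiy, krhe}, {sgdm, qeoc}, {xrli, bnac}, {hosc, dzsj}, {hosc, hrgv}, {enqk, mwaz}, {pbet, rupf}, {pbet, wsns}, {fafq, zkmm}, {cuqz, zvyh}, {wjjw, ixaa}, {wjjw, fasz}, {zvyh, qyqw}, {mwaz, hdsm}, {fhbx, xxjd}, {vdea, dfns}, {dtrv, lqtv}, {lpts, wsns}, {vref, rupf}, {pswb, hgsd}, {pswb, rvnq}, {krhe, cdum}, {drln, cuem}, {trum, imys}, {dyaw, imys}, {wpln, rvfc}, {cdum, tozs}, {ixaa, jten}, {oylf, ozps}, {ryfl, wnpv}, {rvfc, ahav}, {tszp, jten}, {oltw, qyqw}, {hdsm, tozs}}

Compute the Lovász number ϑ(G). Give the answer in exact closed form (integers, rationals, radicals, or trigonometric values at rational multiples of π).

Vertex ovew has 2 neighbors: oylf, zkmm.
Vertex fsgu has 2 neighbors: lpts, rfjy.
Vertex xrli has 2 neighbors: gimx, bnac.
Vertex fhbx has 2 neighbors: dxmz, xxjd.
Regular of degree 2 on 95 vertices: connected 2-regular on 95 ⇒ C_{95}.
A has 48 distinct eigenvalues ≈ [2.0, 1.996, 1.983, 1.961, 1.93, 1.892, 1.845, 1.789, 1.727, 1.656, 1.578, 1.494, 1.402, 1.305, 1.202, 1.094, 0.981, 0.864, 0.742, 0.618, 0.491, 0.362, 0.231, 0.099, -0.033, -0.165, -0.297, -0.427, -0.555, -0.681, -0.803, -0.923, -1.038, -1.149, -1.254, -1.355, -1.449, -1.537, -1.618, -1.692, -1.759, -1.818, -1.869, -1.912, -1.947, -1.973, -1.99, -1.999].
−95·(-2*cos(pi/95)) / ((2)−(-2*cos(pi/95))) = 95*cos(pi/95)/(cos(pi/95) + 1) = ϑ(G).
ϑ(G) ≈ 47.4870113.
Sandwich: α(G)=47 ≤ ϑ(G)=95*cos(pi/95)/(cos(pi/95) + 1) ≤ χ(Ḡ)=48 (both strict).

95*cos(pi/95)/(cos(pi/95) + 1)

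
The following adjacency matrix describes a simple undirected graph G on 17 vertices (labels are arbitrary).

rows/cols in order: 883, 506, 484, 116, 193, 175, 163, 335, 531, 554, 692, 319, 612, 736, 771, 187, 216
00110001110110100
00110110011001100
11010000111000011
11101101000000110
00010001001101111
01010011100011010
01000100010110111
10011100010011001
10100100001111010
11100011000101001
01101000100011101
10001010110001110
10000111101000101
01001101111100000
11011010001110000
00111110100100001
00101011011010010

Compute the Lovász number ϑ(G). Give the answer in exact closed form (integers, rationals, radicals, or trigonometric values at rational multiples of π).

sqrt(17)

N(554) = {883, 506, 484, 163, 335, 319, 736, 216}, |N(554)| = 8.
N(771) = {883, 506, 116, 193, 163, 692, 319, 612}, |N(771)| = 8.
Vertex 612 has 8 neighbors: 883, 175, 163, 335, 531, 692, 771, 216.
Vertex 883 has 8 neighbors: 484, 116, 335, 531, 554, 319, 612, 771.
Regular of degree 8 on 17 vertices: Paley(17): SR with (k,λ,μ)=(8,3,4).
Distinct eigenvalues (to 3 d.p.): [8.0, 1.562, -2.562].
ϑ = −N·λ_min/(λ_max−λ_min) = −17·(-sqrt(17)/2 - 1/2)/(8−(-sqrt(17)/2 - 1/2)) = sqrt(17).
Numerically 4.12310563.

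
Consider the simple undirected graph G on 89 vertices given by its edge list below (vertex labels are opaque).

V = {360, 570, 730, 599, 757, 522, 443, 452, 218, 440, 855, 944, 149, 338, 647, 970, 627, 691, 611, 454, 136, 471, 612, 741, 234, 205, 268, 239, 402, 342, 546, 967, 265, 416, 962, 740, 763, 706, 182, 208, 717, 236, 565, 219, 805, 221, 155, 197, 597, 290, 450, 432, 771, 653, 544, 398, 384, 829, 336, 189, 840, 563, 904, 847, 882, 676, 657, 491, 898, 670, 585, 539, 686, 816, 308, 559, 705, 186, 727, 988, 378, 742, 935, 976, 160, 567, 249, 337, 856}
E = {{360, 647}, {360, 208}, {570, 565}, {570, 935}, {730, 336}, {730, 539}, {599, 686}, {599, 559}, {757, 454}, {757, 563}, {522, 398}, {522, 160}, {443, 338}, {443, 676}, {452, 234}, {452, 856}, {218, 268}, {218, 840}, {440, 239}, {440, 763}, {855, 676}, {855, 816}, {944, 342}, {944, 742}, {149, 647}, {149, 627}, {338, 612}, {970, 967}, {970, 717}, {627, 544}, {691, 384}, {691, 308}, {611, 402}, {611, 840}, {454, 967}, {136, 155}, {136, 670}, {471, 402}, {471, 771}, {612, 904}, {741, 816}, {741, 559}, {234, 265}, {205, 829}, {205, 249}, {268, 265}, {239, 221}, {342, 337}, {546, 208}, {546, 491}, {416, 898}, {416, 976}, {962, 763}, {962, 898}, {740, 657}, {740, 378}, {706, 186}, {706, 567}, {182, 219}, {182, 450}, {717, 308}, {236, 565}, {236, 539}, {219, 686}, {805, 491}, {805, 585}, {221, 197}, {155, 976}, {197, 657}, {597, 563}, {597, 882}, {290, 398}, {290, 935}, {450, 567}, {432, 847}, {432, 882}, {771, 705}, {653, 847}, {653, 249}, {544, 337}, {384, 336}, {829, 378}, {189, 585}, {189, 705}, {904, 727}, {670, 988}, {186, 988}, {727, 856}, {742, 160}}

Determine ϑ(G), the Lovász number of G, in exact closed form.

deg(378) = 2; N(378) = {740, 829}.
deg(882) = 2; N(882) = {597, 432}.
Vertex 627 has 2 neighbors: 149, 544.
deg(670) = 2; N(670) = {136, 988}.
G on 89 vertices is 2-regular; the odd cycle C_{89}.
A has 45 distinct eigenvalues ≈ [2.0, 1.99502, 1.9801, 1.95531, 1.92078, 1.87669, 1.82324, 1.76071, 1.68941, 1.60969, 1.52196, 1.42664, 1.32421, 1.21519, 1.10011, 0.97955, 0.85411, 0.72442, 0.59112, 0.45487, 0.31635, 0.17626, 0.0353, -0.10585, -0.24646, -0.38585, -0.52332, -0.65818, -0.78976, -0.9174, -1.04048, -1.15837, -1.27049, -1.37628, -1.47522, -1.5668, -1.65058, -1.72614, -1.79309, -1.85112, -1.89992, -1.93926, -1.96893, -1.9888, -1.99875].
Lovász: ϑ = −89(-2*cos(pi/89))/(2+-(-1)*2*cos(pi/89)) = 89*cos(pi/89)/(cos(pi/89) + 1).
≈ 44.48614 (to 5 d.p.).
Sandwich: α(G)=44 ≤ ϑ(G)=89*cos(pi/89)/(cos(pi/89) + 1) ≤ χ(Ḡ)=45 (both strict).

89*cos(pi/89)/(cos(pi/89) + 1)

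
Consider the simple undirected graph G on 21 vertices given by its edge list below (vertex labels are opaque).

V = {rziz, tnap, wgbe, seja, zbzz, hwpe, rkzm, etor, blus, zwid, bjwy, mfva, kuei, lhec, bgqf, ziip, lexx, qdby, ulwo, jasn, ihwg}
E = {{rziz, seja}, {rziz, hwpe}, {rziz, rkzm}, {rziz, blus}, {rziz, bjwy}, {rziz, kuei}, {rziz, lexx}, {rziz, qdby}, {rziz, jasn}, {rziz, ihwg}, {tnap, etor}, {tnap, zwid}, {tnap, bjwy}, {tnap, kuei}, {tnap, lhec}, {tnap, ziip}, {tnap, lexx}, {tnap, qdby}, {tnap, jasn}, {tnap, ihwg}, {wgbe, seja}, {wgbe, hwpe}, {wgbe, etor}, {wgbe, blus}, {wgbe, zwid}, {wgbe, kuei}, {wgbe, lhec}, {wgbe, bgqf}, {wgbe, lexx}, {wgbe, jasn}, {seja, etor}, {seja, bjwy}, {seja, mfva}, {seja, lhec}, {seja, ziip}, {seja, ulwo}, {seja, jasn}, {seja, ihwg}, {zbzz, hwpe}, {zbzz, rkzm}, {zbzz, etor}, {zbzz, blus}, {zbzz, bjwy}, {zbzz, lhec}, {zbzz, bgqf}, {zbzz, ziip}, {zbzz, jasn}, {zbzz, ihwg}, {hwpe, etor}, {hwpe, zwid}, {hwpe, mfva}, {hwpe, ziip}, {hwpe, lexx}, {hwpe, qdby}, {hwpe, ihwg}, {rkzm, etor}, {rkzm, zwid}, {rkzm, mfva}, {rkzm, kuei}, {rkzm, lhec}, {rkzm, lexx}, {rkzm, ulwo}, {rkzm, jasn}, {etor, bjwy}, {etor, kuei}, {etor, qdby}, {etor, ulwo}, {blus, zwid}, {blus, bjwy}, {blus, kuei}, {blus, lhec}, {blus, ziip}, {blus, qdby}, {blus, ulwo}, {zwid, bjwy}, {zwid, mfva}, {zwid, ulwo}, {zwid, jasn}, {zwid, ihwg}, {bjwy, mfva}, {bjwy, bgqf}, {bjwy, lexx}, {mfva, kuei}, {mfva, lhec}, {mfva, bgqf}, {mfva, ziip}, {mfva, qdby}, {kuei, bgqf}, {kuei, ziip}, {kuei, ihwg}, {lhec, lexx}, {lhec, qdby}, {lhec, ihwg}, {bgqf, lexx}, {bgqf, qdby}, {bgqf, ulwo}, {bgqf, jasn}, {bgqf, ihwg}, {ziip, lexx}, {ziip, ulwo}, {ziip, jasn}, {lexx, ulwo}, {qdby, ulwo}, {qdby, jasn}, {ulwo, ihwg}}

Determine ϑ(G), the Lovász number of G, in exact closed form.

6

deg(mfva) = 10; N(mfva) = {seja, hwpe, rkzm, zwid, bjwy, kuei, lhec, bgqf, ziip, qdby}.
Vertex seja has 10 neighbors: rziz, wgbe, etor, bjwy, mfva, lhec, ziip, ulwo, jasn, ihwg.
deg(kuei) = 10; N(kuei) = {rziz, tnap, wgbe, rkzm, etor, blus, mfva, bgqf, ziip, ihwg}.
deg(zwid) = 10; N(zwid) = {tnap, wgbe, hwpe, rkzm, blus, bjwy, mfva, ulwo, jasn, ihwg}.
10-regular, N=21; Kneser K(7,2) on C(7,2)=21 vertices.
The 3 distinct eigenvalues: [10.0, 1.0, -4.0].
ϑ = −N·λ_min/(λ_max−λ_min) = −21·(-4)/(10−(-4)) = 6.
= 6.0000000… (decimal).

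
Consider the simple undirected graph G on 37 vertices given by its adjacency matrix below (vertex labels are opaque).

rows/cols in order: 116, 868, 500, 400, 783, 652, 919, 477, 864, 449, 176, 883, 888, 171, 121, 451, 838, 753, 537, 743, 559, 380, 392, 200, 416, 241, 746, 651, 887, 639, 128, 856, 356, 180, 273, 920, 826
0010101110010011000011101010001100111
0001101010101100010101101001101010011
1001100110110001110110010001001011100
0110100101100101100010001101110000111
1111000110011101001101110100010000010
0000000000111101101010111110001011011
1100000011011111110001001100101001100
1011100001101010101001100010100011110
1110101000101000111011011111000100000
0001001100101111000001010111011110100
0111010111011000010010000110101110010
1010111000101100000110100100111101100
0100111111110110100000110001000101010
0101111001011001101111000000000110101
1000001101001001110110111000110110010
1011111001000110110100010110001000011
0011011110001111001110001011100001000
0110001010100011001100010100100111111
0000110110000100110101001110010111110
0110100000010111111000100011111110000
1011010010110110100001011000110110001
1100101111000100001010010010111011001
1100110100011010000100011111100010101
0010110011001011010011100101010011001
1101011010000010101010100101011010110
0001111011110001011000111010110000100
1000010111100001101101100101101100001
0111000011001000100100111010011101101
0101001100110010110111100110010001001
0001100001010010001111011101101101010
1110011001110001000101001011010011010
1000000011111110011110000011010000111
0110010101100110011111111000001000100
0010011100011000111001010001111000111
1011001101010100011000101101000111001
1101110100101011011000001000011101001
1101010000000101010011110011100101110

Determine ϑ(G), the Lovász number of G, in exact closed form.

Vertex 500 has 18 neighbors: 116, 400, 783, 477, 864, 176, 883, 451, 838, 753, 743, 559, 200, 651, 128, 356, 180, 273.
N(887) = {868, 400, 919, 477, 176, 883, 121, 838, 753, 743, 559, 380, 392, 241, 746, 639, 180, 826}, |N(887)| = 18.
Vertex 838 has 18 neighbors: 500, 400, 652, 919, 477, 864, 888, 171, 121, 451, 537, 743, 559, 416, 746, 651, 887, 180.
N(783) = {116, 868, 500, 400, 477, 864, 883, 888, 171, 451, 537, 743, 380, 392, 200, 241, 639, 920}, |N(783)| = 18.
18-regular, N=37; SR(37,18,8,9) — a Paley graph.
A has 3 distinct eigenvalues ≈ [18.0, 2.541, -3.541].
With N=37: ϑ(G) = 37·(-(-sqrt(37)/2 - 1/2))/(18−(-sqrt(37)/2 - 1/2)) = sqrt(37).
≈ 6.082762530 (to 9 d.p.).

sqrt(37)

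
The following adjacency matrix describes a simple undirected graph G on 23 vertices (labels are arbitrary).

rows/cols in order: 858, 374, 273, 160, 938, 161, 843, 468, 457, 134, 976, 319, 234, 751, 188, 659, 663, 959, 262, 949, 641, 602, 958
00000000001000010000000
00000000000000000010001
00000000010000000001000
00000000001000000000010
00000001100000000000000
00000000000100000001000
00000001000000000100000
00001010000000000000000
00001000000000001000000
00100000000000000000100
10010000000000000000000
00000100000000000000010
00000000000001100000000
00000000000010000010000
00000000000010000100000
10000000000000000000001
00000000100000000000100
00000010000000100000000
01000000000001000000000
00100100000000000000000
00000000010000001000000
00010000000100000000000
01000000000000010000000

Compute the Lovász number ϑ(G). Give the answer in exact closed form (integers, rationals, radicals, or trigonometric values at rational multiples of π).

23*cos(pi/23)/(cos(pi/23) + 1)

Vertex 273 has 2 neighbors: 134, 949.
Vertex 938 has 2 neighbors: 468, 457.
deg(468) = 2; N(468) = {938, 843}.
N(843) = {468, 959}, |N(843)| = 2.
G on 23 vertices is 2-regular; connected 2-regular on 23 ⇒ C_{23}.
A has 12 distinct eigenvalues ≈ [2.0, 1.92583, 1.70884, 1.36511, 0.92013, 0.40691, -0.13648, -0.66976, -1.15336, -1.55142, -1.83442, -1.98137].
Lovász: ϑ = −23(-2*cos(pi/23))/(2+-(-1)*2*cos(pi/23)) = 23*cos(pi/23)/(cos(pi/23) + 1).
ϑ(G) ≈ 11.44619361.
11 ≤ 23*cos(pi/23)/(cos(pi/23) + 1) ≤ 12: both strict.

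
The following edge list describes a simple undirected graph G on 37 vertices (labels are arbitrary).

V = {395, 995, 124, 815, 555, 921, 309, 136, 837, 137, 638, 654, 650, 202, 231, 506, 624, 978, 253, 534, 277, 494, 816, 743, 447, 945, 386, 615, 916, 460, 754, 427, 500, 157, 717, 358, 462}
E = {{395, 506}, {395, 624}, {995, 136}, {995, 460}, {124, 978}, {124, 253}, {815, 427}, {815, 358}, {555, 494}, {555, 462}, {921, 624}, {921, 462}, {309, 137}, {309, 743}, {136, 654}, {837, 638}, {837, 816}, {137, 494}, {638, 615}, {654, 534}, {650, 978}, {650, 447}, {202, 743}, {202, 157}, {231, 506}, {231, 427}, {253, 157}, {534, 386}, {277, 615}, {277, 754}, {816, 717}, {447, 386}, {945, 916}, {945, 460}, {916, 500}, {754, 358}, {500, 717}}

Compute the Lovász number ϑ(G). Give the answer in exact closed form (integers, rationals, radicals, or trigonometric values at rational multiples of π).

N(494) = {555, 137}, |N(494)| = 2.
N(157) = {202, 253}, |N(157)| = 2.
Vertex 202 has 2 neighbors: 743, 157.
N(624) = {395, 921}, |N(624)| = 2.
Regular of degree 2 on 37 vertices: the odd cycle C_{37}.
Distinct eigenvalues (to 4 d.p.): [2.0, 1.9712, 1.8858, 1.746, 1.5561, 1.3213, 1.0486, 0.7457, 0.4214, 0.0849, -0.254, -0.5856, -0.9004, -1.1893, -1.4439, -1.657, -1.8225, -1.9355, -1.9928].
With N=37: ϑ(G) = 37·(-(-1)*2*cos(pi/37))/(2−(-2*cos(pi/37))) = 37*cos(pi/37)/(cos(pi/37) + 1).
= 18.466617… (decimal).
Check 18 ≤ 37*cos(pi/37)/(cos(pi/37) + 1) ≤ 19: both strict.

37*cos(pi/37)/(cos(pi/37) + 1)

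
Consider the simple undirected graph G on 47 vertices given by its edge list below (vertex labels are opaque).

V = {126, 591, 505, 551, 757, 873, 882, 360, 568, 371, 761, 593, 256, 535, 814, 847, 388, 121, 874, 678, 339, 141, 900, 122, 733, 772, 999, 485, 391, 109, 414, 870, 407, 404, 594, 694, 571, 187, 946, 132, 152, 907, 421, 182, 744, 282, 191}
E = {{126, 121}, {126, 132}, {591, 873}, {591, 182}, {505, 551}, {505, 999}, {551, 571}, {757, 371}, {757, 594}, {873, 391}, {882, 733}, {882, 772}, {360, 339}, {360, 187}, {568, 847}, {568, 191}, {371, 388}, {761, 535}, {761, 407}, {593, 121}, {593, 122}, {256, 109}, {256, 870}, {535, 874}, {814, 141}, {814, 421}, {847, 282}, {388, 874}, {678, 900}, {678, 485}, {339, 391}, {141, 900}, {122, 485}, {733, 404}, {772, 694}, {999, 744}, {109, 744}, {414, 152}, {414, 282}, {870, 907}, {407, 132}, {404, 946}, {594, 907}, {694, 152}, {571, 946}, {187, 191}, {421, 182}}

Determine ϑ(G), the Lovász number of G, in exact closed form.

47*cos(pi/47)/(cos(pi/47) + 1)

Vertex 391 has 2 neighbors: 873, 339.
Vertex 126 has 2 neighbors: 121, 132.
Vertex 568 has 2 neighbors: 847, 191.
Vertex 999 has 2 neighbors: 505, 744.
47-vertex 2-regular graph: connected 2-regular on 47 ⇒ C_{47}.
The 24 distinct eigenvalues: [2.0, 1.98215, 1.92894, 1.8413, 1.7208, 1.5696, 1.39038, 1.18636, 0.96116, 0.71882, 0.46364, 0.20019, -0.06683, -0.33266, -0.59255, -0.84187, -1.07616, -1.29126, -1.4833, -1.64888, -1.78504, -1.88934, -1.95992, -1.99553].
ϑ = −N·λ_min/(λ_max−λ_min) = −47·(-2*cos(pi/47))/(2−(-2*cos(pi/47))) = 47*cos(pi/47)/(cos(pi/47) + 1).
≈ 23.473731 (to 6 d.p.).
Sandwich: α(G)=23 ≤ ϑ(G)=47*cos(pi/47)/(cos(pi/47) + 1) ≤ χ(Ḡ)=24 (both strict).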